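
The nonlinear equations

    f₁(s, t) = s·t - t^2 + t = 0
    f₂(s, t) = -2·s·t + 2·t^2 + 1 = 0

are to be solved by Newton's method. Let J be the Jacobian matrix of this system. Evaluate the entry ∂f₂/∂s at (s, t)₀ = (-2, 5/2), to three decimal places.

∂f₂/∂s = -2·t.
At (-2, 5/2) this is -5.000.

-5.000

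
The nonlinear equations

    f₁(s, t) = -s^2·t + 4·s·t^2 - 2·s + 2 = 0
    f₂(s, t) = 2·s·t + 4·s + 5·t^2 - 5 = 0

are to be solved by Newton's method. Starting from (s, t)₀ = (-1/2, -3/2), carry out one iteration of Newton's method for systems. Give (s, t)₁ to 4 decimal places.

(-0.6607, -1.1507)

At (-1/2, -3/2): F = (-1.1250, 5.7500).
Jacobian J = [[-2·s·t + 4·t^2 - 2, -s^2 + 8·s·t], [2·t + 4, 2·s + 10·t]].
At the point, J = [[5.5000, 5.7500], [1.0000, -16.0000]] (det J = -93.7500).
Solving J·Δ = −F gives Δ = (-0.1607, 0.3493).
Then the next iterate is (s, t)₁ = (-0.6607, -1.1507).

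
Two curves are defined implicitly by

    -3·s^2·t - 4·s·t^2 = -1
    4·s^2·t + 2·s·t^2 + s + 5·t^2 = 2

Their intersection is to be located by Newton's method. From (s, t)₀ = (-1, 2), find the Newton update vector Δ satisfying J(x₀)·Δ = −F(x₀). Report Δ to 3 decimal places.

(1.667, -0.333)

At (-1, 2): F = (11.000, 17.000).
Jacobian J = [[-6·s·t - 4·t^2, -3·s^2 - 8·s·t], [8·s·t + 2·t^2 + 1, 4·s^2 + 4·s·t + 10·t]].
At the point, J = [[-4.000, 13.000], [-7.000, 16.000]] (det J = 27.000).
Solving J·Δ = −F gives Δ = (1.667, -0.333).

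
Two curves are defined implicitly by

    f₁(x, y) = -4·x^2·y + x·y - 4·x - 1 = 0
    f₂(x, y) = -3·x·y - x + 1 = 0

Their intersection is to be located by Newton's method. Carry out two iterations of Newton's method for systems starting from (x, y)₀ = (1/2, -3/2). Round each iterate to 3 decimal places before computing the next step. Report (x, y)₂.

At (1/2, -3/2): F = (-2.250, 2.750).
Jacobian J = [[-8·x·y + y - 4, -4·x^2 + x], [-3·y - 1, -3·x]].
At the point, J = [[0.500, -0.500], [3.500, -1.500]] (det J = 1.000).
Solving J·Δ = −F gives Δ = (-4.750, -9.250).
Then the next iterate is (x, y)₁ = (-4.250, -10.750).
Round to (-4.250, -10.750) and repeat: F = (838.375, -131.81250), J = [[-380.250, -76.500], [31.250, 12.750]].
Δ = (0.246, 9.734), so (x, y)₂ = (-4.004, -1.016).

(-4.004, -1.016)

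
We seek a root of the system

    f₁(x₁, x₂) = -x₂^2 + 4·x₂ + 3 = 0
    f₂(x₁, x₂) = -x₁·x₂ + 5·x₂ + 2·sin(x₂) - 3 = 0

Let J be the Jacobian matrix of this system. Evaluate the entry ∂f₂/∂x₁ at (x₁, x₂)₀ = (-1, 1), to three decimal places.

∂f₂/∂x₁ = -x₂.
At (-1, 1) this is -1.000.

-1.000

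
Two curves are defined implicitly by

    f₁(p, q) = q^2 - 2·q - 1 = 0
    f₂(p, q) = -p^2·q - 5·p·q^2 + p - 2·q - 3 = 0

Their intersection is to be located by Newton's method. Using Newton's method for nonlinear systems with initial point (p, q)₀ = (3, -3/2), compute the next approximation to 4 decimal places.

(12.3200, -0.6500)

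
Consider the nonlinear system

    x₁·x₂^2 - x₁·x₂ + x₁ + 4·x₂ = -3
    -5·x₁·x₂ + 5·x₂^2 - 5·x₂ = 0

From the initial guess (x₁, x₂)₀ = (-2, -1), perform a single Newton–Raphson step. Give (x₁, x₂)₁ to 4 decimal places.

(-1.4615, -0.4615)

At (-2, -1): F = (-7.0000, 0.0000).
Jacobian J = [[x₂^2 - x₂ + 1, 2·x₁·x₂ - x₁ + 4], [-5·x₂, -5·x₁ + 10·x₂ - 5]].
At the point, J = [[3.0000, 10.0000], [5.0000, -5.0000]] (det J = -65.0000).
Solving J·Δ = −F gives Δ = (0.5385, 0.5385).
Then the next iterate is (x₁, x₂)₁ = (-1.4615, -0.4615).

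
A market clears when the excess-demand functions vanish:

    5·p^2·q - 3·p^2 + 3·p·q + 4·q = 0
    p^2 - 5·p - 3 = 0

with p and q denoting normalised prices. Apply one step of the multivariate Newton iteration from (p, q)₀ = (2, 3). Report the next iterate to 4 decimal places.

At (2, 3): F = (78.0000, -9.0000).
Jacobian J = [[10·p·q - 6·p + 3·q, 5·p^2 + 3·p + 4], [2·p - 5, 0]].
At the point, J = [[57.0000, 30.0000], [-1.0000, 0.0000]] (det J = 30.0000).
Solving J·Δ = −F gives Δ = (-9.0000, 14.5000).
Then the next iterate is (p, q)₁ = (-7.0000, 17.5000).

(-7.0000, 17.5000)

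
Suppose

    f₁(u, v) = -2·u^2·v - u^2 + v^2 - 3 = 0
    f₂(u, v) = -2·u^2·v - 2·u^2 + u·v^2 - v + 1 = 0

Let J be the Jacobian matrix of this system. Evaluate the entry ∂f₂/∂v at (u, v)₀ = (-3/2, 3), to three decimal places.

-14.500

∂f₂/∂v = -2·u^2 + 2·u·v - 1.
At (-3/2, 3) this is -14.500.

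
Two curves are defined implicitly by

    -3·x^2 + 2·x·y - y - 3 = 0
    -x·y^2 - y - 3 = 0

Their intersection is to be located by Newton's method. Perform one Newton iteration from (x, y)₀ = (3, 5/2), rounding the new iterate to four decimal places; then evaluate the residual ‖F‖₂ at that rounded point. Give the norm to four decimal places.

At (3, 5/2): F = (-17.5000, -24.2500).
Jacobian J = [[-6·x + 2·y, 2·x - 1], [-y^2, -2·x·y - 1]].
At the point, J = [[-13.0000, 5.0000], [-6.2500, -16.0000]] (det J = 239.2500).
Solving J·Δ = −F gives Δ = (-1.6771, -0.8605).
Then the next iterate is (x, y)₁ = (1.3229, 1.6395).
Re-evaluating at (1.3229, 1.6395): F = (-5.551904, -8.195403), so ‖F‖₂ = 9.8989.

9.8989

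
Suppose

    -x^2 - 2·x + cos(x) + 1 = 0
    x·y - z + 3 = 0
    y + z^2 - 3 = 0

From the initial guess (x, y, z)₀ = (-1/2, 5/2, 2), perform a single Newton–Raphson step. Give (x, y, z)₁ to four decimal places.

(4.5475, 55.4747, -12.1187)

At (-1/2, 5/2, 2): F = (2.627583, -0.2500, 3.5000).
Jacobian J = [[-2·x - sin(x) - 2, 0, 0], [y, x, -1], [0, 1, 2·z]].
At the point, J = [[-0.520574, 0.0000, 0.0000], [2.5000, -0.5000, -1.0000], [0.0000, 1.0000, 4.0000]] (det J = 0.520574).
Solving J·Δ = −F gives Δ = (5.0475, 52.9747, -14.1187).
Then the next iterate is (x, y, z)₁ = (4.5475, 55.4747, -12.1187).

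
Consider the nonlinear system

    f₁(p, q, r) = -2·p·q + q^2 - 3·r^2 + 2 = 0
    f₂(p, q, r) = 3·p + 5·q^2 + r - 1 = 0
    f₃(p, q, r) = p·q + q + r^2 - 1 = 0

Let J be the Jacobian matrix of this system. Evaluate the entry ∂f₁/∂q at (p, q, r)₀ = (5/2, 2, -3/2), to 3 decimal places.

∂f₁/∂q = -2·p + 2·q.
At (5/2, 2, -3/2) this is -1.000.

-1.000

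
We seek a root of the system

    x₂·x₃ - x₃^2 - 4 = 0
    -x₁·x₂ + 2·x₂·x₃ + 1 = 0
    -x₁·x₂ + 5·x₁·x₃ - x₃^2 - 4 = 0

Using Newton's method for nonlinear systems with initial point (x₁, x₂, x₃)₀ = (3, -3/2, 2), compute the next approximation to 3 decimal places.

(0.679, 20.696, 8.071)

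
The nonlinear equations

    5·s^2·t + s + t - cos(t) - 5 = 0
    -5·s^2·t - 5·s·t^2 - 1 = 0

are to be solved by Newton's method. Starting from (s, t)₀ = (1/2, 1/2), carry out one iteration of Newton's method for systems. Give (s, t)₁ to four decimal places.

(8.1440, -7.7440)

At (1/2, 1/2): F = (-4.252583, -2.2500).
Jacobian J = [[10·s·t + 1, 5·s^2 + sin(t) + 1], [-10·s·t - 5·t^2, -5·s^2 - 10·s·t]].
At the point, J = [[3.5000, 2.729426], [-3.7500, -3.7500]] (det J = -2.889654).
Solving J·Δ = −F gives Δ = (7.6440, -8.2440).
Then the next iterate is (s, t)₁ = (8.1440, -7.7440).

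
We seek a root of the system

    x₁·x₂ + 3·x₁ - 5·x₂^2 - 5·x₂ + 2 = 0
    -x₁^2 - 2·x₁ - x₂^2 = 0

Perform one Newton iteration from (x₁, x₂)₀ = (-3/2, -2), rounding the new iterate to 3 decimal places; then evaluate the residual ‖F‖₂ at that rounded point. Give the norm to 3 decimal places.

At (-3/2, -2): F = (-9.500, -3.250).
Jacobian J = [[x₂ + 3, x₁ - 10·x₂ - 5], [-2·x₁ - 2, -2·x₂]].
At the point, J = [[1.000, 13.500], [1.000, 4.000]] (det J = -9.500).
Solving J·Δ = −F gives Δ = (0.618, 0.658).
Then the next iterate is (x₁, x₂)₁ = (-0.882, -1.342).
Re-evaluating at (-0.882, -1.342): F = (-1.75718, -0.81489), so ‖F‖₂ = 1.937.

1.937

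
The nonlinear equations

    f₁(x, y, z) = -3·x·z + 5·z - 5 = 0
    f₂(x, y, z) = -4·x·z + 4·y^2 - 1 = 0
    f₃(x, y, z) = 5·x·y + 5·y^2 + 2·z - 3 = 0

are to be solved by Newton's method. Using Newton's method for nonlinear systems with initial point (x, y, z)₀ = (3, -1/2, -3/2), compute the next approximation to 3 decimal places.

At (3, -1/2, -3/2): F = (1.000, 18.000, -12.250).
Jacobian J = [[-3·z, 0, -3·x + 5], [-4·z, 8·y, -4·x], [5·y, 5·x + 10·y, 2]].
At the point, J = [[4.500, 0.000, -4.000], [6.000, -4.000, -12.000], [-2.500, 10.000, 2.000]] (det J = 304.000).
Solving J·Δ = −F gives Δ = (1.355, 1.209, 1.775).
Then the next iterate is (x, y, z)₁ = (4.355, 0.709, 0.275).

(4.355, 0.709, 0.275)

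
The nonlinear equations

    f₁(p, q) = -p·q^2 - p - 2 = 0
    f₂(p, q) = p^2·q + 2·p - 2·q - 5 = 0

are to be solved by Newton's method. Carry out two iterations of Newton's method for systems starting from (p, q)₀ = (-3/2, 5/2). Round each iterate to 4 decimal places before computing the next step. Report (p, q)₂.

(-2.9105, 1.5981)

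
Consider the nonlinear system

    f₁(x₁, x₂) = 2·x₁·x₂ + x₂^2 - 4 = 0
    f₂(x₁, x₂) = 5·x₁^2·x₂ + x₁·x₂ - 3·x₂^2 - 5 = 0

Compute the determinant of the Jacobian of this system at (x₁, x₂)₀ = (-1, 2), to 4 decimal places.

J = [[2·x₂, 2·x₁ + 2·x₂], [10·x₁·x₂ + x₂, 5·x₁^2 + x₁ - 6·x₂]].
At the point, J = [[4.0000, 2.0000], [-18.0000, -8.0000]].
det J = 4.0000.

4.0000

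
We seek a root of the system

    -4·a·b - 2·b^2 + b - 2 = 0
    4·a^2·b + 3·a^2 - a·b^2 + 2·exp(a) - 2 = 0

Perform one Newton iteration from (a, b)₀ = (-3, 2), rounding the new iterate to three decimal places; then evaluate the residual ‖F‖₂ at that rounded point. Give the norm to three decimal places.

375.220

At (-3, 2): F = (16.000, 109.09957).
Jacobian J = [[-4·b, -4·a - 4·b + 1], [8·a·b + 6·a - b^2 + 2·exp(a), 4·a^2 - 2·a·b]].
At the point, J = [[-8.000, 5.000], [-69.90043, 48.000]] (det J = -34.49787).
Solving J·Δ = −F gives Δ = (6.450, 7.120).
Then the next iterate is (a, b)₁ = (3.450, 9.120).
Re-evaluating at (3.450, 9.120): F = (-285.08480, 243.95980), so ‖F‖₂ = 375.220.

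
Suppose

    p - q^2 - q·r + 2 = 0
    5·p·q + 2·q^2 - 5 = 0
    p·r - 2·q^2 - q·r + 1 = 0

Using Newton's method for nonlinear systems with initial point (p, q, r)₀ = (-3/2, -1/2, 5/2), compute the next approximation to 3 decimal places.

At (-3/2, -1/2, 5/2): F = (1.500, -0.750, -2.000).
Jacobian J = [[1, -2·q - r, -q], [5·q, 5·p + 4·q, 0], [r, -4·q - r, p - q]].
At the point, J = [[1.000, -1.500, 0.500], [-2.500, -9.500, 0.000], [2.500, -0.500, -1.000]] (det J = 25.750).
Solving J·Δ = −F gives Δ = (-0.235, -0.017, -2.580).
Then the next iterate is (p, q, r)₁ = (-1.735, -0.517, -0.080).

(-1.735, -0.517, -0.080)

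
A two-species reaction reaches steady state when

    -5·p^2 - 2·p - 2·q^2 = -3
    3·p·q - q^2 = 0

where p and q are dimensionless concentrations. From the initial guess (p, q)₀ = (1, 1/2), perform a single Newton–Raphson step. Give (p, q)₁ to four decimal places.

At (1, 1/2): F = (-4.5000, 1.2500).
Jacobian J = [[-10·p - 2, -4·q], [3·q, 3·p - 2·q]].
At the point, J = [[-12.0000, -2.0000], [1.5000, 2.0000]] (det J = -21.0000).
Solving J·Δ = −F gives Δ = (-0.3095, -0.3929).
Then the next iterate is (p, q)₁ = (0.6905, 0.1071).

(0.6905, 0.1071)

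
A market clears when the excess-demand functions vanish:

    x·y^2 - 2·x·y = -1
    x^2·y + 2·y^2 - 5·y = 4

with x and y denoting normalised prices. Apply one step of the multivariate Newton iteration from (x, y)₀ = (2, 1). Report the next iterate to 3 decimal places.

At (2, 1): F = (-1.000, -3.000).
Jacobian J = [[y^2 - 2·y, 2·x·y - 2·x], [2·x·y, x^2 + 4·y - 5]].
At the point, J = [[-1.000, 0.000], [4.000, 3.000]] (det J = -3.000).
Solving J·Δ = −F gives Δ = (-1.000, 2.333).
Then the next iterate is (x, y)₁ = (1.000, 3.333).

(1.000, 3.333)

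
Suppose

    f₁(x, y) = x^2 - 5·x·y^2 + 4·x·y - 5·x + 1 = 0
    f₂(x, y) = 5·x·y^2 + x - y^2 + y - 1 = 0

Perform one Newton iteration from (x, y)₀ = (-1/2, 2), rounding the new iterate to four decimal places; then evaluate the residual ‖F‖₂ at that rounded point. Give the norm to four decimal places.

At (-1/2, 2): F = (9.7500, -13.5000).
Jacobian J = [[2·x - 5·y^2 + 4·y - 5, -10·x·y + 4·x], [5·y^2 + 1, 10·x·y - 2·y + 1]].
At the point, J = [[-18.0000, 8.0000], [21.0000, -13.0000]] (det J = 66.0000).
Solving J·Δ = −F gives Δ = (0.2841, -0.5795).
Then the next iterate is (x, y)₁ = (-0.2159, 1.4205).
Re-evaluating at (-0.2159, 1.4205): F = (3.077606, -3.991457), so ‖F‖₂ = 5.0402.

5.0402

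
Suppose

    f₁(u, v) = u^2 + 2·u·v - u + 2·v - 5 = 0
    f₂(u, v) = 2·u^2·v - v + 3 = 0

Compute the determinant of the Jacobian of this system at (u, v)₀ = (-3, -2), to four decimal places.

J = [[2·u + 2·v - 1, 2·u + 2], [4·u·v, 2·u^2 - 1]].
At the point, J = [[-11.0000, -4.0000], [24.0000, 17.0000]].
det J = -91.0000.

-91.0000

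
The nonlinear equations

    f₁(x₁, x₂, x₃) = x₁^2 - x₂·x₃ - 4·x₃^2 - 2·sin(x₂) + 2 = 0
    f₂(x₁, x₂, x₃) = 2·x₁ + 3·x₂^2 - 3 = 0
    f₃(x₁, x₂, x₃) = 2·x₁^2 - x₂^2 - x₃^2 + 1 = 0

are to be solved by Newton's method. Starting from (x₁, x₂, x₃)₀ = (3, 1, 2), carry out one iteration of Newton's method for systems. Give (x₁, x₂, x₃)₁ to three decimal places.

(1.428, 0.524, 1.020)

At (3, 1, 2): F = (-8.68294, 6.000, 14.000).
Jacobian J = [[2·x₁, -x₃ - 2·cos(x₂), -x₂ - 8·x₃], [2, 6·x₂, 0], [4·x₁, -2·x₂, -2·x₃]].
At the point, J = [[6.000, -3.08060, -17.000], [2.000, 6.000, 0.000], [12.000, -2.000, -4.000]] (det J = 1123.35516).
Solving J·Δ = −F gives Δ = (-1.572, -0.476, -0.980).
Then the next iterate is (x₁, x₂, x₃)₁ = (1.428, 0.524, 1.020).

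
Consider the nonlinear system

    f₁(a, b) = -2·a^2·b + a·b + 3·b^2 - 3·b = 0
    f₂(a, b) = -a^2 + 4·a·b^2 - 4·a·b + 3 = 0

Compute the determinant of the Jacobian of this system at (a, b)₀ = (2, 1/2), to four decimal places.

-30.0000

J = [[-4·a·b + b, -2·a^2 + a + 6·b - 3], [-2·a + 4·b^2 - 4·b, 8·a·b - 4·a]].
At the point, J = [[-3.5000, -6.0000], [-5.0000, 0.0000]].
det J = -30.0000.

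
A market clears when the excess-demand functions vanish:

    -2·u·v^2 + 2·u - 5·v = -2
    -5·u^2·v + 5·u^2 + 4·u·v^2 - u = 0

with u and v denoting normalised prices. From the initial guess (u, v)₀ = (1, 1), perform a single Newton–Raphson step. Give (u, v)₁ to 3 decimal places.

(0.333, 0.667)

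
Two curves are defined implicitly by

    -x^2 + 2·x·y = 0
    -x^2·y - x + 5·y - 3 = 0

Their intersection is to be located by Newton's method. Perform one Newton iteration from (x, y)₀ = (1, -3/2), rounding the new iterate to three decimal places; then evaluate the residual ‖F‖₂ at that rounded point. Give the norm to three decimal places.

1.139

At (1, -3/2): F = (-4.000, -10.000).
Jacobian J = [[-2·x + 2·y, 2·x], [-2·x·y - 1, -x^2 + 5]].
At the point, J = [[-5.000, 2.000], [2.000, 4.000]] (det J = -24.000).
Solving J·Δ = −F gives Δ = (0.167, 2.417).
Then the next iterate is (x, y)₁ = (1.167, 0.917).
Re-evaluating at (1.167, 0.917): F = (0.77839, -0.83085), so ‖F‖₂ = 1.139.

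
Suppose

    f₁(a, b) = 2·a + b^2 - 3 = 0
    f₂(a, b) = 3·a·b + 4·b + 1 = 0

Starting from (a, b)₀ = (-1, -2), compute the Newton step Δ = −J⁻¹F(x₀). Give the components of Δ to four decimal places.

(-0.2273, -0.3636)

At (-1, -2): F = (-1.0000, -1.0000).
Jacobian J = [[2, 2·b], [3·b, 3·a + 4]].
At the point, J = [[2.0000, -4.0000], [-6.0000, 1.0000]] (det J = -22.0000).
Solving J·Δ = −F gives Δ = (-0.2273, -0.3636).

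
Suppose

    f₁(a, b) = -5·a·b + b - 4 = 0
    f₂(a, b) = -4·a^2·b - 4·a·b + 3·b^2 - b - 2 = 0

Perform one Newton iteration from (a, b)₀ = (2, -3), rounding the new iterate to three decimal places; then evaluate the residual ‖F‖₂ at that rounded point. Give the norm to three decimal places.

At (2, -3): F = (23.000, 100.000).
Jacobian J = [[-5·b, -5·a + 1], [-8·a·b - 4·b, -4·a^2 - 4·a + 6·b - 1]].
At the point, J = [[15.000, -9.000], [60.000, -43.000]] (det J = -105.000).
Solving J·Δ = −F gives Δ = (-0.848, 1.143).
Then the next iterate is (a, b)₁ = (1.152, -1.857).
Re-evaluating at (1.152, -1.857): F = (4.83932, 28.61713), so ‖F‖₂ = 29.023.

29.023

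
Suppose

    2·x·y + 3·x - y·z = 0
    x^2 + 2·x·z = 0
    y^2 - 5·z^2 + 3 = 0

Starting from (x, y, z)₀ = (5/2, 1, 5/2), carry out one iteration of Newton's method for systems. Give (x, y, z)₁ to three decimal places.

(1.250, -1.000, 1.250)

At (5/2, 1, 5/2): F = (10.000, 18.750, -27.250).
Jacobian J = [[2·y + 3, 2·x - z, -y], [2·x + 2·z, 0, 2·x], [0, 2·y, -10·z]].
At the point, J = [[5.000, 2.500, -1.000], [10.000, 0.000, 5.000], [0.000, 2.000, -25.000]] (det J = 555.000).
Solving J·Δ = −F gives Δ = (-1.250, -2.000, -1.250).
Then the next iterate is (x, y, z)₁ = (1.250, -1.000, 1.250).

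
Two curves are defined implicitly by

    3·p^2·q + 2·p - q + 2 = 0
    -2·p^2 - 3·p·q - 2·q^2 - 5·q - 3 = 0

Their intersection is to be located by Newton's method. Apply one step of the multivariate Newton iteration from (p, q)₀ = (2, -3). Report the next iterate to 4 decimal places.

(0.4222, -5.4222)

At (2, -3): F = (-27.0000, 4.0000).
Jacobian J = [[6·p·q + 2, 3·p^2 - 1], [-4·p - 3·q, -3·p - 4·q - 5]].
At the point, J = [[-34.0000, 11.0000], [1.0000, 1.0000]] (det J = -45.0000).
Solving J·Δ = −F gives Δ = (-1.5778, -2.4222).
Then the next iterate is (p, q)₁ = (0.4222, -5.4222).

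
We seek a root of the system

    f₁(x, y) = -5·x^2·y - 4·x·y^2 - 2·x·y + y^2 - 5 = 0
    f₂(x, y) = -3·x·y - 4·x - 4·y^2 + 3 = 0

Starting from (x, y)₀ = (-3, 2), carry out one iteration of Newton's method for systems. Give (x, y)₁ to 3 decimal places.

(-3.027, 4.467)

At (-3, 2): F = (-31.000, 17.000).
Jacobian J = [[-10·x·y - 4·y^2 - 2·y, -5·x^2 - 8·x·y - 2·x + 2·y], [-3·y - 4, -3·x - 8·y]].
At the point, J = [[40.000, 13.000], [-10.000, -7.000]] (det J = -150.000).
Solving J·Δ = −F gives Δ = (-0.027, 2.467).
Then the next iterate is (x, y)₁ = (-3.027, 4.467).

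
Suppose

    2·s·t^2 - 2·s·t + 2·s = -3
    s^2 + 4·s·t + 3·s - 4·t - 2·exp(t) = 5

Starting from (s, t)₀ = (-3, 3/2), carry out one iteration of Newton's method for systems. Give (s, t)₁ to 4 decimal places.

(-8.2234, -0.6485)

At (-3, 3/2): F = (-7.5000, -37.963378).
Jacobian J = [[2·t^2 - 2·t + 2, 4·s·t - 2·s], [2·s + 4·t + 3, 4·s - 2·exp(t) - 4]].
At the point, J = [[3.5000, -12.0000], [3.0000, -24.963378]] (det J = -51.371823).
Solving J·Δ = −F gives Δ = (-5.2234, -2.1485).
Then the next iterate is (s, t)₁ = (-8.2234, -0.6485).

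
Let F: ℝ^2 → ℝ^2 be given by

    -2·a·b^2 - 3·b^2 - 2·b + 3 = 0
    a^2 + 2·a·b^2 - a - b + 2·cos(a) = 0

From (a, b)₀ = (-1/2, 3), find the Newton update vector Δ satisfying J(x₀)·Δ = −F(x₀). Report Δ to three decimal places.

(-0.039, -1.450)

At (-1/2, 3): F = (-21.000, -9.49483).
Jacobian J = [[-2·b^2, -4·a·b - 6·b - 2], [2·a + 2·b^2 - 2·sin(a) - 1, 4·a·b - 1]].
At the point, J = [[-18.000, -14.000], [16.95885, -7.000]] (det J = 363.42392).
Solving J·Δ = −F gives Δ = (-0.039, -1.450).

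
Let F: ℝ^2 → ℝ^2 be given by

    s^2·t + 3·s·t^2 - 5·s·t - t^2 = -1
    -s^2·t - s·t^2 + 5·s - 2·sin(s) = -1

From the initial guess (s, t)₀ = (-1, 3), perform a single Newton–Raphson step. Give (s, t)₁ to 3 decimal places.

(-0.598, 2.190)

At (-1, 3): F = (-17.000, 3.68294).
Jacobian J = [[2·s·t + 3·t^2 - 5·t, s^2 + 6·s·t - 5·s - 2·t], [-2·s·t - t^2 - 2·cos(s) + 5, -s^2 - 2·s·t]].
At the point, J = [[6.000, -18.000], [0.91940, 5.000]] (det J = 46.54912).
Solving J·Δ = −F gives Δ = (0.402, -0.810).
Then the next iterate is (s, t)₁ = (-0.598, 2.190).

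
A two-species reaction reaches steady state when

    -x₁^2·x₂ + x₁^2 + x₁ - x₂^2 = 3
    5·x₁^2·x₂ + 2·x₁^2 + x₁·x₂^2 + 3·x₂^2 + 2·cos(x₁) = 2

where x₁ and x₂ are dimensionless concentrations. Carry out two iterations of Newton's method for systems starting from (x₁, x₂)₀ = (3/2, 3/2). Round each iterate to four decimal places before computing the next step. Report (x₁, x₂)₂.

At (3/2, 3/2): F = (-4.8750, 29.641474).
Jacobian J = [[-2·x₁·x₂ + 2·x₁ + 1, -x₁^2 - 2·x₂], [10·x₁·x₂ + 4·x₁ + x₂^2 - 2·sin(x₁), 5·x₁^2 + 2·x₁·x₂ + 6·x₂]].
At the point, J = [[-0.5000, -5.2500], [28.755010, 24.7500]] (det J = 138.588803).
Solving J·Δ = −F gives Δ = (-0.2523, -0.9045).
Then the next iterate is (x₁, x₂)₁ = (1.2477, 0.5955).
Round to (1.2477, 0.5955) and repeat: F = (-1.477213, 7.890078), J = [[2.009389, -2.747755], [10.878960, 12.842787]].
Δ = (-0.0486, -0.5732), so (x₁, x₂)₂ = (1.1991, 0.0223).

(1.1991, 0.0223)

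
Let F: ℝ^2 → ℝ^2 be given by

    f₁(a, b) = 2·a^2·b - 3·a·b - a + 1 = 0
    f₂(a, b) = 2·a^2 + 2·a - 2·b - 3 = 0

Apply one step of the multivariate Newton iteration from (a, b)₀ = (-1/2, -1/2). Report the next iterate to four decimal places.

At (-1/2, -1/2): F = (0.5000, -2.5000).
Jacobian J = [[4·a·b - 3·b - 1, 2·a^2 - 3·a], [4·a + 2, -2]].
At the point, J = [[1.5000, 2.0000], [0.0000, -2.0000]] (det J = -3.0000).
Solving J·Δ = −F gives Δ = (1.3333, -1.2500).
Then the next iterate is (a, b)₁ = (0.8333, -1.7500).

(0.8333, -1.7500)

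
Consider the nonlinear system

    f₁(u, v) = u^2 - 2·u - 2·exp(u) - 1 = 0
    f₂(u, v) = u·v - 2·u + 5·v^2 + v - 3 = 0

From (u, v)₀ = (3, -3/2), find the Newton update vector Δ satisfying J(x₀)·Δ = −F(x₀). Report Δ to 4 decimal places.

At (3, -3/2): F = (-38.171074, -3.7500).
Jacobian J = [[2·u - 2·exp(u) - 2, 0], [v - 2, u + 10·v + 1]].
At the point, J = [[-36.171074, 0.0000], [-3.5000, -11.0000]] (det J = 397.881812).
Solving J·Δ = −F gives Δ = (-1.0553, -0.0051).

(-1.0553, -0.0051)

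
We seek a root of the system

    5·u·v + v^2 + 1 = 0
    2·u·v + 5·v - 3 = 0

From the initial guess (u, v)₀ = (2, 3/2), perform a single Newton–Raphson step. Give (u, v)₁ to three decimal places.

At (2, 3/2): F = (18.250, 10.500).
Jacobian J = [[5·v, 5·u + 2·v], [2·v, 2·u + 5]].
At the point, J = [[7.500, 13.000], [3.000, 9.000]] (det J = 28.500).
Solving J·Δ = −F gives Δ = (-0.974, -0.842).
Then the next iterate is (u, v)₁ = (1.026, 0.658).

(1.026, 0.658)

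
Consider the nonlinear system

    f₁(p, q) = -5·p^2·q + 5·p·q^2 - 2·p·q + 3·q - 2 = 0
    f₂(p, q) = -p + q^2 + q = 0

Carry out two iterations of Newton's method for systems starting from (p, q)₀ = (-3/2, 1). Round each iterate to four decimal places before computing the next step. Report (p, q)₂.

(-0.4235, -1.6969)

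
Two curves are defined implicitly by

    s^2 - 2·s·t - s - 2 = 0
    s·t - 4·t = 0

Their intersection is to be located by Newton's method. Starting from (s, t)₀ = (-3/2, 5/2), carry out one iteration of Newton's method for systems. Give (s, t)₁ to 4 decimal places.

(-1.2708, 0.1042)

At (-3/2, 5/2): F = (9.2500, -13.7500).
Jacobian J = [[2·s - 2·t - 1, -2·s], [t, s - 4]].
At the point, J = [[-9.0000, 3.0000], [2.5000, -5.5000]] (det J = 42.0000).
Solving J·Δ = −F gives Δ = (0.2292, -2.3958).
Then the next iterate is (s, t)₁ = (-1.2708, 0.1042).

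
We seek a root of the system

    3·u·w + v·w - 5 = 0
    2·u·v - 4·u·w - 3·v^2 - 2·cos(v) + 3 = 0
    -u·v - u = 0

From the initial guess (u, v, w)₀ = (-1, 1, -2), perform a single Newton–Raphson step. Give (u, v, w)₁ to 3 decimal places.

At (-1, 1, -2): F = (-1.000, -11.08060, 2.000).
Jacobian J = [[3·w, w, 3·u + v], [2·v - 4·w, 2·u - 6·v + 2·sin(v), -4·u], [-v - 1, -u, 0]].
At the point, J = [[-6.000, -2.000, -2.000], [10.000, -6.31706, 4.000], [-2.000, 1.000, 0.000]] (det J = 45.26823).
Solving J·Δ = −F gives Δ = (0.334, -1.333, -0.169).
Then the next iterate is (u, v, w)₁ = (-0.666, -0.333, -2.169).

(-0.666, -0.333, -2.169)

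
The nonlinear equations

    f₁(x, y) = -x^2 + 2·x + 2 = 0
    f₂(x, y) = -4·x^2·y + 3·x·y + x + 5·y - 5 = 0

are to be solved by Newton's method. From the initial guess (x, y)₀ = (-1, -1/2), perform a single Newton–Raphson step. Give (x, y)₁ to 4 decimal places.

(-0.7500, -3.5625)

At (-1, -1/2): F = (-1.0000, -5.0000).
Jacobian J = [[-2·x + 2, 0], [-8·x·y + 3·y + 1, -4·x^2 + 3·x + 5]].
At the point, J = [[4.0000, 0.0000], [-4.5000, -2.0000]] (det J = -8.0000).
Solving J·Δ = −F gives Δ = (0.2500, -3.0625).
Then the next iterate is (x, y)₁ = (-0.7500, -3.5625).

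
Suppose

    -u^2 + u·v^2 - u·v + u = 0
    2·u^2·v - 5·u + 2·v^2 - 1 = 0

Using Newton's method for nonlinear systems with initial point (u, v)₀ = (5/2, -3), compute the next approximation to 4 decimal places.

At (5/2, -3): F = (26.2500, -33.0000).
Jacobian J = [[-2·u + v^2 - v + 1, 2·u·v - u], [4·u·v - 5, 2·u^2 + 4·v]].
At the point, J = [[8.0000, -17.5000], [-35.0000, 0.5000]] (det J = -608.5000).
Solving J·Δ = −F gives Δ = (-0.9275, 1.0760).
Then the next iterate is (u, v)₁ = (1.5725, -1.9240).

(1.5725, -1.9240)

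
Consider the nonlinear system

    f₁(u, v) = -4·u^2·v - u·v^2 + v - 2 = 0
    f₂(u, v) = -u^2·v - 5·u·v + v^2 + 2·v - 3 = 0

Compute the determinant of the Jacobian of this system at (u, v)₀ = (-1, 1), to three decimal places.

J = [[-8·u·v - v^2, -4·u^2 - 2·u·v + 1], [-2·u·v - 5·v, -u^2 - 5·u + 2·v + 2]].
At the point, J = [[7.000, -1.000], [-3.000, 8.000]].
det J = 53.000.

53.000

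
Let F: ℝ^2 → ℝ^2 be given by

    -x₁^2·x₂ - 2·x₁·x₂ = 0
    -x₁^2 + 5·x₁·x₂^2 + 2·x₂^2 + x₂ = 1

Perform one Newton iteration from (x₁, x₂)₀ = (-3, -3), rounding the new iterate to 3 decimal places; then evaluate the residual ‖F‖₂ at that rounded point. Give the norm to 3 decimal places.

At (-3, -3): F = (9.000, -130.000).
Jacobian J = [[-2·x₁·x₂ - 2·x₂, -x₁^2 - 2·x₁], [-2·x₁ + 5·x₂^2, 10·x₁·x₂ + 4·x₂ + 1]].
At the point, J = [[-12.000, -3.000], [51.000, 79.000]] (det J = -795.000).
Solving J·Δ = −F gives Δ = (0.404, 1.385).
Then the next iterate is (x₁, x₂)₁ = (-2.596, -1.615).
Re-evaluating at (-2.596, -1.615): F = (2.49875, -37.99253), so ‖F‖₂ = 38.075.

38.075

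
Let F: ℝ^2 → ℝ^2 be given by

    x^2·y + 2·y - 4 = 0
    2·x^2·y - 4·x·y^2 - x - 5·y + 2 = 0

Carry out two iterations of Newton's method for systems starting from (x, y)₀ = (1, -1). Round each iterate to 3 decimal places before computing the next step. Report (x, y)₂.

(2.176, 1.639)

At (1, -1): F = (-7.000, 0.000).
Jacobian J = [[2·x·y, x^2 + 2], [4·x·y - 4·y^2 - 1, 2·x^2 - 8·x·y - 5]].
At the point, J = [[-2.000, 3.000], [-9.000, 5.000]] (det J = 17.000).
Solving J·Δ = −F gives Δ = (2.059, 3.706).
Then the next iterate is (x, y)₁ = (3.059, 2.706).
Round to (3.059, 2.706) and repeat: F = (26.73334, -53.54364), J = [[16.55531, 11.35748], [2.82087, -52.50627]].
Δ = (-0.883, -1.067), so (x, y)₂ = (2.176, 1.639).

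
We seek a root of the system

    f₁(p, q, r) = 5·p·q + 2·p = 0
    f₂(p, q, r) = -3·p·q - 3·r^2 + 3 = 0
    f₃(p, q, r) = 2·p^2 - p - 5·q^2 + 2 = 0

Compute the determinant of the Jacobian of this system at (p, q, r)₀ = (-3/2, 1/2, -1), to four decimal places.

450.0000

J = [[5·q + 2, 5·p, 0], [-3·q, -3·p, -6·r], [4·p - 1, -10·q, 0]].
At the point, J = [[4.5000, -7.5000, 0.0000], [-1.5000, 4.5000, 6.0000], [-7.0000, -5.0000, 0.0000]].
det J = 450.0000.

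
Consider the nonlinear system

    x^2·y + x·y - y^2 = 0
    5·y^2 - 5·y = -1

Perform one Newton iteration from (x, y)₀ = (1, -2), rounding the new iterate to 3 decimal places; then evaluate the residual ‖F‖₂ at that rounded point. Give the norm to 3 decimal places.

At (1, -2): F = (-8.000, 31.000).
Jacobian J = [[2·x·y + y, x^2 + x - 2·y], [0, 10·y - 5]].
At the point, J = [[-6.000, 6.000], [0.000, -25.000]] (det J = 150.000).
Solving J·Δ = −F gives Δ = (-0.093, 1.240).
Then the next iterate is (x, y)₁ = (0.907, -0.760).
Re-evaluating at (0.907, -0.760): F = (-1.89213, 7.688), so ‖F‖₂ = 7.917.

7.917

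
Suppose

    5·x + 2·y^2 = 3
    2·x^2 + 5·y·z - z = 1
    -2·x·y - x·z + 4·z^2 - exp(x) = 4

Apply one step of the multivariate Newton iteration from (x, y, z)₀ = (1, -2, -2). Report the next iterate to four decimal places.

At (1, -2, -2): F = (10.0000, 23.0000, 15.281718).
Jacobian J = [[5, 4·y, 0], [4·x, 5·z, 5·y - 1], [-2·y - z - exp(x), -2·x, -x + 8·z]].
At the point, J = [[5.0000, -8.0000, 0.0000], [4.0000, -10.0000, -11.0000], [3.281718, -2.0000, -17.0000]] (det J = 484.791199).
Solving J·Δ = −F gives Δ = (0.6254, 1.6409, 0.8266).
Then the next iterate is (x, y, z)₁ = (1.6254, -0.3591, -1.1734).

(1.6254, -0.3591, -1.1734)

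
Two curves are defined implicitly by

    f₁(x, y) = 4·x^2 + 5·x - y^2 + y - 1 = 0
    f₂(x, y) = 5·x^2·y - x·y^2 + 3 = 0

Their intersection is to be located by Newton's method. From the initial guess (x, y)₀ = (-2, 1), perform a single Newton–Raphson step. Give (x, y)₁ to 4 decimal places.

(-1.4912, 0.4035)

At (-2, 1): F = (5.0000, 25.0000).
Jacobian J = [[8·x + 5, -2·y + 1], [10·x·y - y^2, 5·x^2 - 2·x·y]].
At the point, J = [[-11.0000, -1.0000], [-21.0000, 24.0000]] (det J = -285.0000).
Solving J·Δ = −F gives Δ = (0.5088, -0.5965).
Then the next iterate is (x, y)₁ = (-1.4912, 0.4035).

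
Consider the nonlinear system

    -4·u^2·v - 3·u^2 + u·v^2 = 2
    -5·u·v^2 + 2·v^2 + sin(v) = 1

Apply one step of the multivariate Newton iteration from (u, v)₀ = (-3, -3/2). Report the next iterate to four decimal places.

(-3.0990, -0.7663)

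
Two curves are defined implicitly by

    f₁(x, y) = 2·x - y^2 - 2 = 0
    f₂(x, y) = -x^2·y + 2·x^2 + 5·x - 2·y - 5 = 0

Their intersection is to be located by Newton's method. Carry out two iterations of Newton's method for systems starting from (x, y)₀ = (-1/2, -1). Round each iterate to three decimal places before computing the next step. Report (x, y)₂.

(0.937, -0.534)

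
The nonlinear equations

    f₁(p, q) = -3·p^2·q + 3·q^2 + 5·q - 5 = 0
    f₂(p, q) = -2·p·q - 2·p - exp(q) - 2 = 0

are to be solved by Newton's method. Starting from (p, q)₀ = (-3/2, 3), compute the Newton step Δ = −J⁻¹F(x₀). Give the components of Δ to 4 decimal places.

At (-3/2, 3): F = (16.7500, -10.085537).
Jacobian J = [[-6·p·q, -3·p^2 + 6·q + 5], [-2·q - 2, -2·p - exp(q)]].
At the point, J = [[27.0000, 16.2500], [-8.0000, -17.085537]] (det J = -331.309497).
Solving J·Δ = −F gives Δ = (-0.3691, -0.4175).

(-0.3691, -0.4175)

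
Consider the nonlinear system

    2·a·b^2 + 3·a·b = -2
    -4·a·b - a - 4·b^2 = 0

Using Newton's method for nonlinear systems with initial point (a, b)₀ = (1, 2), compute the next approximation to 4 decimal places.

At (1, 2): F = (16.0000, -25.0000).
Jacobian J = [[2·b^2 + 3·b, 4·a·b + 3·a], [-4·b - 1, -4·a - 8·b]].
At the point, J = [[14.0000, 11.0000], [-9.0000, -20.0000]] (det J = -181.0000).
Solving J·Δ = −F gives Δ = (-0.2486, -1.1381).
Then the next iterate is (a, b)₁ = (0.7514, 0.8619).

(0.7514, 0.8619)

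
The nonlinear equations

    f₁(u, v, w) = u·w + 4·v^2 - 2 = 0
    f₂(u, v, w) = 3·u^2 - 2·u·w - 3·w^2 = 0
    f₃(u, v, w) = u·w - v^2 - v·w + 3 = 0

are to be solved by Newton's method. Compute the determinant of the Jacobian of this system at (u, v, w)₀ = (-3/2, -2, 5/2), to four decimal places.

444.5000

J = [[w, 8·v, u], [6·u - 2·w, 0, -2·u - 6·w], [w, -2·v - w, u - v]].
At the point, J = [[2.5000, -16.0000, -1.5000], [-14.0000, 0.0000, -12.0000], [2.5000, 1.5000, 0.5000]].
det J = 444.5000.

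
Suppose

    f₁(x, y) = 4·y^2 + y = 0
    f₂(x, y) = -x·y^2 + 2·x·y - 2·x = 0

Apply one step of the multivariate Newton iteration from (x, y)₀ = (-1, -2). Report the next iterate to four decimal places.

At (-1, -2): F = (14.0000, 10.0000).
Jacobian J = [[0, 8·y + 1], [-y^2 + 2·y - 2, -2·x·y + 2·x]].
At the point, J = [[0.0000, -15.0000], [-10.0000, -6.0000]] (det J = -150.0000).
Solving J·Δ = −F gives Δ = (0.4400, 0.9333).
Then the next iterate is (x, y)₁ = (-0.5600, -1.0667).

(-0.5600, -1.0667)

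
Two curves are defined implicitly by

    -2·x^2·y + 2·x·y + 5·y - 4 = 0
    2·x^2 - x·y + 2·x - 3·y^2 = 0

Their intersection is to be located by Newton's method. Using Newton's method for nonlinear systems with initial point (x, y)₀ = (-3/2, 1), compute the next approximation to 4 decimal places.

At (-3/2, 1): F = (-6.5000, 0.0000).
Jacobian J = [[-4·x·y + 2·y, -2·x^2 + 2·x + 5], [4·x - y + 2, -x - 6·y]].
At the point, J = [[8.0000, -2.5000], [-5.0000, -4.5000]] (det J = -48.5000).
Solving J·Δ = −F gives Δ = (0.6031, -0.6701).
Then the next iterate is (x, y)₁ = (-0.8969, 0.3299).

(-0.8969, 0.3299)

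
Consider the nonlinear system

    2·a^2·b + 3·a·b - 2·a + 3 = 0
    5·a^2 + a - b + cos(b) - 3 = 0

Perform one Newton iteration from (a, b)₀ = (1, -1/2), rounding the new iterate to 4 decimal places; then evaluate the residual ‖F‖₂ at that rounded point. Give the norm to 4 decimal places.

0.8351

At (1, -1/2): F = (-1.5000, 4.377583).
Jacobian J = [[4·a·b + 3·b - 2, 2·a^2 + 3·a], [10·a + 1, -sin(b) - 1]].
At the point, J = [[-5.5000, 5.0000], [11.0000, -0.520574]] (det J = -52.136840).
Solving J·Δ = −F gives Δ = (-0.4048, -0.1453).
Then the next iterate is (a, b)₁ = (0.5952, -0.6453).
Re-evaluating at (0.5952, -0.6453): F = (0.200140, 0.810735), so ‖F‖₂ = 0.8351.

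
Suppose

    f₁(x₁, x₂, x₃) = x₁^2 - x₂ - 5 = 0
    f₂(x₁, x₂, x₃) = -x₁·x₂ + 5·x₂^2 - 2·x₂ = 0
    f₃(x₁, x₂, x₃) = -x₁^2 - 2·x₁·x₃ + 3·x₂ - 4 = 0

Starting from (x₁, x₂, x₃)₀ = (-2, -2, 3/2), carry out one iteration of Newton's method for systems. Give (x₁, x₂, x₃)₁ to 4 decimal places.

(-2.0000, -1.0000, 2.7500)

At (-2, -2, 3/2): F = (1.0000, 20.0000, -8.0000).
Jacobian J = [[2·x₁, -1, 0], [-x₂, -x₁ + 10·x₂ - 2, 0], [-2·x₁ - 2·x₃, 3, -2·x₁]].
At the point, J = [[-4.0000, -1.0000, 0.0000], [2.0000, -20.0000, 0.0000], [1.0000, 3.0000, 4.0000]] (det J = 328.0000).
Solving J·Δ = −F gives Δ = (0.0000, 1.0000, 1.2500).
Then the next iterate is (x₁, x₂, x₃)₁ = (-2.0000, -1.0000, 2.7500).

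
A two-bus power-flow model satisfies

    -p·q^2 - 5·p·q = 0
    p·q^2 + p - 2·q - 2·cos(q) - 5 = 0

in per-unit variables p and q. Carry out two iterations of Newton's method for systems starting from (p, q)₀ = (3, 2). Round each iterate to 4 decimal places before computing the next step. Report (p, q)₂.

(-1.7225, 4.8622)

At (3, 2): F = (-42.0000, 6.832294).
Jacobian J = [[-q^2 - 5·q, -2·p·q - 5·p], [q^2 + 1, 2·p·q + 2·sin(q) - 2]].
At the point, J = [[-14.0000, -27.0000], [5.0000, 11.818595]] (det J = -30.460328).
Solving J·Δ = −F gives Δ = (-10.2398, 3.7540).
Then the next iterate is (p, q)₁ = (-7.2398, 5.7540).
Round to (-7.2398, 5.7540) and repeat: F = (447.988080, -265.173271), J = [[-61.878516, 119.514618], [34.108516, -86.325279]].
Δ = (5.5173, -0.8918), so (p, q)₂ = (-1.7225, 4.8622).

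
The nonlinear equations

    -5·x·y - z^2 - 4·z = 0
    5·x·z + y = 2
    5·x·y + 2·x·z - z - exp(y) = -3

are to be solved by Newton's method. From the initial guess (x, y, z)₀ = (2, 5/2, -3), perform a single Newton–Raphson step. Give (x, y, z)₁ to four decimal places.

At (2, 5/2, -3): F = (-22.0000, -29.5000, 6.817506).
Jacobian J = [[-5·y, -5·x, -2·z - 4], [5·z, 1, 5·x], [5·y + 2·z, 5·x - exp(y), 2·x - 1]].
At the point, J = [[-12.5000, -10.0000, 2.0000], [-15.0000, 1.0000, 10.0000], [6.5000, -2.182494, 3.0000]] (det J = -1357.836926).
Solving J·Δ = −F gives Δ = (-1.4713, -0.2081, 0.7639).
Then the next iterate is (x, y, z)₁ = (0.5287, 2.2919, -2.2361).

(0.5287, 2.2919, -2.2361)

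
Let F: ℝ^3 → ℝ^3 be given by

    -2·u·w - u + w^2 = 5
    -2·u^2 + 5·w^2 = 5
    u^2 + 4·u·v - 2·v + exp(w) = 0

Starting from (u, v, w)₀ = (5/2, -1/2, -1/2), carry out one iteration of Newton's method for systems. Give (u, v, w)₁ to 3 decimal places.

(1.271, -0.336, -1.292)

At (5/2, -1/2, -1/2): F = (-4.750, -16.250, 2.85653).
Jacobian J = [[-2·w - 1, 0, -2·u + 2·w], [-4·u, 0, 10·w], [2·u + 4·v, 4·u - 2, exp(w)]].
At the point, J = [[0.000, 0.000, -6.000], [-10.000, 0.000, -5.000], [3.000, 8.000, 0.60653]] (det J = 480.000).
Solving J·Δ = −F gives Δ = (-1.229, 0.164, -0.792).
Then the next iterate is (u, v, w)₁ = (1.271, -0.336, -1.292).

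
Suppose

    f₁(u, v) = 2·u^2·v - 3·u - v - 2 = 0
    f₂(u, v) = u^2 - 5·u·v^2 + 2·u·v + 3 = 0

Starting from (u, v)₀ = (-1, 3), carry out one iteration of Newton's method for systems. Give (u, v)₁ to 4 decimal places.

(-0.8179, 1.7309)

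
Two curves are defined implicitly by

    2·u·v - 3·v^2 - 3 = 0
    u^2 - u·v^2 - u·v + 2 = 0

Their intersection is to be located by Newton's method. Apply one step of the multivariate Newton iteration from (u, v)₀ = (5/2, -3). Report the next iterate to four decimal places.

(-5.3317, -3.0865)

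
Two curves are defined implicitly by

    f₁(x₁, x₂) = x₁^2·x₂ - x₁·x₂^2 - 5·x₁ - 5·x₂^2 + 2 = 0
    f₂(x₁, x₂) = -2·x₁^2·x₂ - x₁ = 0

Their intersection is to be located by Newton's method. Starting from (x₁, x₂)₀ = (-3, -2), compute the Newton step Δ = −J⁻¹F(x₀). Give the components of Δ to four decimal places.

At (-3, -2): F = (-9.0000, 39.0000).
Jacobian J = [[2·x₁·x₂ - x₂^2 - 5, x₁^2 - 2·x₁·x₂ - 10·x₂], [-4·x₁·x₂ - 1, -2·x₁^2]].
At the point, J = [[3.0000, 17.0000], [-25.0000, -18.0000]] (det J = 371.0000).
Solving J·Δ = −F gives Δ = (1.3504, 0.2911).

(1.3504, 0.2911)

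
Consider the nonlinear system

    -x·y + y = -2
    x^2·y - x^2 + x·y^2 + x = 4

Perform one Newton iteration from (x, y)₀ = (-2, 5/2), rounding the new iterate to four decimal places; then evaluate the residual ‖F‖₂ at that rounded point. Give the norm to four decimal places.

5.3535

At (-2, 5/2): F = (9.5000, -12.5000).
Jacobian J = [[-y, -x + 1], [2·x·y - 2·x + y^2 + 1, x^2 + 2·x·y]].
At the point, J = [[-2.5000, 3.0000], [1.2500, -6.0000]] (det J = 11.2500).
Solving J·Δ = −F gives Δ = (1.7333, -1.7222).
Then the next iterate is (x, y)₁ = (-0.2667, 0.7778).
Re-evaluating at (-0.2667, 0.7778): F = (2.985239, -4.443851), so ‖F‖₂ = 5.3535.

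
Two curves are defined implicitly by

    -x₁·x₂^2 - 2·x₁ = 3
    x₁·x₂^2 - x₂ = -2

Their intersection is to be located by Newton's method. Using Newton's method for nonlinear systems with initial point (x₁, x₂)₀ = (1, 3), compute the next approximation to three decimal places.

At (1, 3): F = (-14.000, 8.000).
Jacobian J = [[-x₂^2 - 2, -2·x₁·x₂], [x₂^2, 2·x₁·x₂ - 1]].
At the point, J = [[-11.000, -6.000], [9.000, 5.000]] (det J = -1.000).
Solving J·Δ = −F gives Δ = (-22.000, 38.000).
Then the next iterate is (x₁, x₂)₁ = (-21.000, 41.000).

(-21.000, 41.000)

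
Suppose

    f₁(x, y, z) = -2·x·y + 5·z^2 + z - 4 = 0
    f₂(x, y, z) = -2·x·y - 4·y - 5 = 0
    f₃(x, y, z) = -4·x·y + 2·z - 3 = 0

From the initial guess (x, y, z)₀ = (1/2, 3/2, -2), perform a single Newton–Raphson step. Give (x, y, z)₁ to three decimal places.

(-0.177, -0.594, -1.125)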